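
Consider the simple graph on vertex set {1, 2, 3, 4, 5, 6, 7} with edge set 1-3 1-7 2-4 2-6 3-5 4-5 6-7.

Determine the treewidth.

2

A width-2 tree decomposition is:
Bags: B1 = {1, 3, 5}  B2 = {1, 4, 5}  B3 = {1, 2, 4}  B4 = {1, 2, 6}  B5 = {1, 6, 7}
Tree: B1–B2, B2–B3, B3–B4, B4–B5
Each bag holds 3 vertices, so the decomposition has width 2, which upper-bounds the treewidth. Since 1–3–5–4–2–6–7–1 is a cycle in G, G is not acyclic. Forests are exactly the graphs of treewidth ≤ 1, so tw(G) ≥ 2. Hence tw(G) = 2 exactly.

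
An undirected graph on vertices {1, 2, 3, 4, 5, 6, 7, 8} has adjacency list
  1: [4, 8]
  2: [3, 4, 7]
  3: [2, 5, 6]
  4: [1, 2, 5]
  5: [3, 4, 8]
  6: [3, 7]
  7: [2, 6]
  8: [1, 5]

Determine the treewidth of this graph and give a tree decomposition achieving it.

Treewidth 2.
One optimal decomposition is:
Bags: B1 = {1, 5, 8}  B2 = {1, 4, 5}  B3 = {3, 4, 5}  B4 = {2, 3, 4}  B5 = {2, 3, 6}  B6 = {2, 6, 7}
Tree: B1–B2, B2–B3, B3–B4, B4–B5, B5–B6

Each bag holds 3 vertices, so the decomposition has width 2, which upper-bounds the treewidth. For the lower bound, G contains the cycle 8–1–4–5–8, so G is not a forest; only forests have treewidth ≤ 1, hence tw(G) ≥ 2. The upper and lower bounds meet at 2, so that is the treewidth.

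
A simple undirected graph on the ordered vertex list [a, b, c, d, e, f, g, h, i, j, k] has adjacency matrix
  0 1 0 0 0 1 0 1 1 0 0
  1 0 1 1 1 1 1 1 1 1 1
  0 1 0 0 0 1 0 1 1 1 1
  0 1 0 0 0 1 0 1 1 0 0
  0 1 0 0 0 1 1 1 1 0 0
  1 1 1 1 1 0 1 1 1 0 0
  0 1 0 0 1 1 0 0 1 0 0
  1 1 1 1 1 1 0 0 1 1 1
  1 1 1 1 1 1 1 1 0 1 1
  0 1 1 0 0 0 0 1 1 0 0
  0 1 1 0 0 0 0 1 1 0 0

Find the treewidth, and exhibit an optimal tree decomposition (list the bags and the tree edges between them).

The largest bag has 5 vertices, giving width 4; this decomposition certifies tw(G) ≤ 4. On the other hand G contains the 5-clique {b, e, f, g, i}. A clique must lie in a single bag of any decomposition, so no decomposition can have width below 4. Combining the bounds, tw(G) = 4.

Treewidth 4.
Bags: B1 = {a, b, f, h, i}  B2 = {b, c, f, h, i}  B3 = {b, e, f, h, i}  B4 = {b, e, f, g, i}  B5 = {b, c, h, i, j}  B6 = {b, d, f, h, i}  B7 = {b, c, h, i, k}
Tree: B1–B2, B2–B3, B3–B4, B2–B5, B1–B6, B5–B7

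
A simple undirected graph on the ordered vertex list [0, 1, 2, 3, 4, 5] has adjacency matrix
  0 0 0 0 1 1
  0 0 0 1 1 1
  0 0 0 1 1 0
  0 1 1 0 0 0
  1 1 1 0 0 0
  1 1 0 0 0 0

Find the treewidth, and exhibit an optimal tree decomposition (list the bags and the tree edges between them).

Treewidth 2.
One such decomposition:
Bags: B1 = {2, 3, 4}  B2 = {1, 3, 4}  B3 = {0, 1, 4}  B4 = {0, 1, 5}
Tree: B1–B2, B2–B3, B3–B4

Each bag holds 3 vertices, so the decomposition has width 2, which upper-bounds the treewidth. For the lower bound, G contains the cycle 2–3–1–4–2, so G is not a forest; only forests have treewidth ≤ 1, hence tw(G) ≥ 2. Therefore the treewidth is 2.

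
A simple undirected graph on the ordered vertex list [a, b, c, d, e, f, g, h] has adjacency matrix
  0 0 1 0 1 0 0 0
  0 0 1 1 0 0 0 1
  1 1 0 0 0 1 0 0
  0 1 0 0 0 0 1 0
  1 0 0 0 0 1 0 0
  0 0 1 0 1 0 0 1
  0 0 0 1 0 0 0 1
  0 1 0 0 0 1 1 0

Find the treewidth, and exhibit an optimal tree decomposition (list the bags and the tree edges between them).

The largest bag has 3 vertices, giving width 2; this decomposition certifies tw(G) ≤ 2. Since g–d–b–h–g is a cycle in G, G is not acyclic. Forests are exactly the graphs of treewidth ≤ 1, so tw(G) ≥ 2. Combining the bounds, tw(G) = 2.

Treewidth 2.
Bags: B1 = {d, g, h}  B2 = {b, d, h}  B3 = {b, f, h}  B4 = {b, c, f}  B5 = {c, e, f}  B6 = {a, c, e}
Tree: B1–B2, B2–B3, B3–B4, B4–B5, B5–B6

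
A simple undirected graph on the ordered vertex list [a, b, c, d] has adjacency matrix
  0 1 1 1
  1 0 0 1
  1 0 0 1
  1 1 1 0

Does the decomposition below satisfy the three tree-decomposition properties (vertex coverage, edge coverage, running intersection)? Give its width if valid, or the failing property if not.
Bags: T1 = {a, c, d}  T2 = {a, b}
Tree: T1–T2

A tree decomposition must satisfy three properties: every vertex lies in some bag; for every edge, both endpoints lie together in some bag; and for every vertex, the bags containing it form a connected subtree. Here edge (d,b) lies in no bag, so the decomposition is invalid.

No — edge (d,b) lies in no bag.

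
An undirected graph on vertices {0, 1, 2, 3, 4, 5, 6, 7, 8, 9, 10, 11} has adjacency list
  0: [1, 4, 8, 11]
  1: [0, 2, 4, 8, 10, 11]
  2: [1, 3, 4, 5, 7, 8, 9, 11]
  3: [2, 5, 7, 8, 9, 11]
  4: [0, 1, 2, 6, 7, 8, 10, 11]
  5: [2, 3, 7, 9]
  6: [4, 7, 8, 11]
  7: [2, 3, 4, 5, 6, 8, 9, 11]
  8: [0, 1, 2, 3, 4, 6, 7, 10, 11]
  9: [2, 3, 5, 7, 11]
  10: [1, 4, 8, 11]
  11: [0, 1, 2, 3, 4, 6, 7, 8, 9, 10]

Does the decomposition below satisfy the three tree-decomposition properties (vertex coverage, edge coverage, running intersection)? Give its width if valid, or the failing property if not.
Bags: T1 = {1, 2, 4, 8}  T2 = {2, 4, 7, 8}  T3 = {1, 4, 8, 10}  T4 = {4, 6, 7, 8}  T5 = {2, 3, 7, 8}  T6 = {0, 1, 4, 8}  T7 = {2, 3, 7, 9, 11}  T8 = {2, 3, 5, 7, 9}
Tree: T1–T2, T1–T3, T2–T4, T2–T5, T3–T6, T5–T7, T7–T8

No — edge (1,11) lies in no bag.

A tree decomposition must satisfy three properties: every vertex lies in some bag; for every edge, both endpoints lie together in some bag; and for every vertex, the bags containing it form a connected subtree. Here edge (1,11) lies in no bag, so the decomposition is invalid.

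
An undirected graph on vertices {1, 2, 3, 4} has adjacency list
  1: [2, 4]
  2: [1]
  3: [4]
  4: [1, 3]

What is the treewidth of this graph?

A width-1 tree decomposition is:
Bags: B1 = {1, 2}  B2 = {1, 4}  B3 = {3, 4}
Tree: B1–B2, B2–B3
Each bag holds 2 vertices, so the decomposition has width 1, which upper-bounds the treewidth. G has an edge, so its treewidth is at least 1. The upper and lower bounds meet at 1, so that is the treewidth.

1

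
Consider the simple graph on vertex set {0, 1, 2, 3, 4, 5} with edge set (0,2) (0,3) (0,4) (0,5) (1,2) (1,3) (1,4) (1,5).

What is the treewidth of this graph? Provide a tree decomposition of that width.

The largest bag has 3 vertices, giving width 2; this decomposition certifies tw(G) ≤ 2. Since 0–2–1–5–0 is a cycle in G, G is not acyclic. Forests are exactly the graphs of treewidth ≤ 1, so tw(G) ≥ 2. Combining the bounds, tw(G) = 2.

Treewidth 2.
One such decomposition:
Bags: B1 = {0, 1, 2}  B2 = {0, 1, 5}  B3 = {0, 1, 3}  B4 = {0, 1, 4}
Tree: B1–B2, B2–B3, B3–B4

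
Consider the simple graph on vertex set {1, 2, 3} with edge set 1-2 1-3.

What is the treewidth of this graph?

1

A width-1 tree decomposition is:
Bags: B1 = {1, 2}  B2 = {1, 3}
Tree: B1–B2
Every bag has size at most 2, so the width is 2 − 1 = 1 and tw(G) ≤ 1. Since G has at least one edge (e.g. 2–1), it is not an edgeless graph, so tw(G) ≥ 1. Therefore the treewidth is 1.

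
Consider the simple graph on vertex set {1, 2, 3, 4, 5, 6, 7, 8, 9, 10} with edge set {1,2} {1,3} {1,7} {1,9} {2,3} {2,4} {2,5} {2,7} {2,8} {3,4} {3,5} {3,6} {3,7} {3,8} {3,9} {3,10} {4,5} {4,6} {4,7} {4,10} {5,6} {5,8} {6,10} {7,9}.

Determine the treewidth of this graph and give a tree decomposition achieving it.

Every bag has size at most 4, so the width is 4 − 1 = 3 and tw(G) ≤ 3. For the lower bound, the 4 vertices {1, 3, 7, 9} are pairwise adjacent, and any tree decomposition puts a clique entirely inside one bag — forcing width ≥ 3. Combining the bounds, tw(G) = 3.

Treewidth 3.
One optimal decomposition is:
Bags: B1 = {3, 4, 6, 10}  B2 = {3, 4, 5, 6}  B3 = {2, 3, 4, 5}  B4 = {2, 3, 5, 8}  B5 = {2, 3, 4, 7}  B6 = {1, 2, 3, 7}  B7 = {1, 3, 7, 9}
Tree: B1–B2, B2–B3, B3–B4, B3–B5, B5–B6, B6–B7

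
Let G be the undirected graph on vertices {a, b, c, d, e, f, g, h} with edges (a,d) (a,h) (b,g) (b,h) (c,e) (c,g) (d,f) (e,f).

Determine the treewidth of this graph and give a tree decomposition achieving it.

Each bag holds 3 vertices, so the decomposition has width 2, which upper-bounds the treewidth. For the lower bound, G contains the cycle h–b–g–c–e–f–d–a–h, so G is not a forest; only forests have treewidth ≤ 1, hence tw(G) ≥ 2. The upper and lower bounds meet at 2, so that is the treewidth.

Treewidth 2.
Bags: B1 = {b, g, h}  B2 = {c, g, h}  B3 = {c, e, h}  B4 = {e, f, h}  B5 = {d, f, h}  B6 = {a, d, h}
Tree: B1–B2, B2–B3, B3–B4, B4–B5, B5–B6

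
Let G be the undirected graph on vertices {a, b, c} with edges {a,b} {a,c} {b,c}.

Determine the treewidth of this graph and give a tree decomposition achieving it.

Treewidth 2.
One such decomposition:
Bags: B1 = {a, b, c}
Tree: (single bag)

With just one bag of size 3, the width is 3 − 1 = 2, so tw(G) ≤ 2. For the lower bound, the 3 vertices {a, b, c} are pairwise adjacent, and any tree decomposition puts a clique entirely inside one bag — forcing width ≥ 2. The upper and lower bounds meet at 2, so that is the treewidth.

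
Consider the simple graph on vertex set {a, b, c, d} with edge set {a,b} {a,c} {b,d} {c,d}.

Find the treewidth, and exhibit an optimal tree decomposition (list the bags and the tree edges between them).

Treewidth 2.
One optimal decomposition is:
Bags: B1 = {b, c, d}  B2 = {a, b, c}
Tree: B1–B2

Each bag holds 3 vertices, so the decomposition has width 2, which upper-bounds the treewidth. Since c–d–b–a–c is a cycle in G, G is not acyclic. Forests are exactly the graphs of treewidth ≤ 1, so tw(G) ≥ 2. Combining the bounds, tw(G) = 2.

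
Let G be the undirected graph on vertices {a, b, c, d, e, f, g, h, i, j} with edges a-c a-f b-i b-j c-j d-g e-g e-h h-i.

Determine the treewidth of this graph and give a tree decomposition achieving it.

Treewidth 1.
Bags: B1 = {d, g}  B2 = {e, g}  B3 = {e, h}  B4 = {h, i}  B5 = {b, i}  B6 = {b, j}  B7 = {c, j}  B8 = {a, c}  B9 = {a, f}
Tree: B1–B2, B2–B3, B3–B4, B4–B5, B5–B6, B6–B7, B7–B8, B8–B9

The largest bag has 2 vertices, giving width 1; this decomposition certifies tw(G) ≤ 1. Any graph with an edge has treewidth ≥ 1, and G has the edge d–g. Hence tw(G) = 1 exactly.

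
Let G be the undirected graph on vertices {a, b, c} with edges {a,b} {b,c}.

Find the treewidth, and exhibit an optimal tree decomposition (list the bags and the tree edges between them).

The largest bag has 2 vertices, giving width 1; this decomposition certifies tw(G) ≤ 1. Since G has at least one edge (e.g. a–b), it is not an edgeless graph, so tw(G) ≥ 1. Therefore the treewidth is 1.

Treewidth 1.
One such decomposition:
Bags: B1 = {a, b}  B2 = {b, c}
Tree: B1–B2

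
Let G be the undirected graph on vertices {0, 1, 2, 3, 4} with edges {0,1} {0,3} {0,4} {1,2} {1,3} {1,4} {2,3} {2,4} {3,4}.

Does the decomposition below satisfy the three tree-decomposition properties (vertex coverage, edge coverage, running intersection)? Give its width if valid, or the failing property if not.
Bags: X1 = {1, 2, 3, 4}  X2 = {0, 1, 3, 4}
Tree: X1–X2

Yes; width 3.

Vertex coverage: the bags together contain {0, 1, 2, 3, 4}, the full vertex set. Edge coverage: each edge of G has both endpoints in at least one bag. Running intersection: for every vertex, the bags containing it form a connected subtree. All three properties hold, so this is a valid tree decomposition of width max|bag| − 1 = 3, and hence tw(G) ≤ 3.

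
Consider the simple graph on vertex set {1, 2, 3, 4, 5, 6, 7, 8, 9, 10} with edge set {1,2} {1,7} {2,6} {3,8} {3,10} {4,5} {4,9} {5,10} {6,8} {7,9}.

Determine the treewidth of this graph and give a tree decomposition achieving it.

Each bag holds 3 vertices, so the decomposition has width 2, which upper-bounds the treewidth. The edges 10–3–8–6–2–1–7–9–4–5–10 form a cycle, so G is not a tree and its treewidth is at least 2. Combining the bounds, tw(G) = 2.

Treewidth 2.
One such decomposition:
Bags: B1 = {3, 8, 10}  B2 = {6, 8, 10}  B3 = {2, 6, 10}  B4 = {1, 2, 10}  B5 = {1, 7, 10}  B6 = {7, 9, 10}  B7 = {4, 9, 10}  B8 = {4, 5, 10}
Tree: B1–B2, B2–B3, B3–B4, B4–B5, B5–B6, B6–B7, B7–B8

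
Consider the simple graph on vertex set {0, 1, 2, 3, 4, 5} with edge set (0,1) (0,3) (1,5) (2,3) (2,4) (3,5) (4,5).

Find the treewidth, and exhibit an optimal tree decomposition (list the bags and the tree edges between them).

Treewidth 2.
Bags: B1 = {0, 1, 3}  B2 = {1, 3, 5}  B3 = {2, 3, 5}  B4 = {2, 4, 5}
Tree: B1–B2, B2–B3, B3–B4

The largest bag has 3 vertices, giving width 2; this decomposition certifies tw(G) ≤ 2. For the lower bound, G contains the cycle 0–1–5–3–0, so G is not a forest; only forests have treewidth ≤ 1, hence tw(G) ≥ 2. Therefore the treewidth is 2.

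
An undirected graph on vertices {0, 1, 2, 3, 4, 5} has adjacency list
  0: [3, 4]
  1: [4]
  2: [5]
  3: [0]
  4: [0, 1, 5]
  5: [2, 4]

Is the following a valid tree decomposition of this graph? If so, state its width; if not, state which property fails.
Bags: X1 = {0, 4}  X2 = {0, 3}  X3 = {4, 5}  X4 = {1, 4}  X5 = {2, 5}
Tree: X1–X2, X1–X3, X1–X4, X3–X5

Yes; width 1.

Every vertex of G appears in some bag (union = {0, 1, 2, 3, 4, 5}); every edge is covered by a bag; and for each vertex v the set of bags containing v is connected in the bag tree. The decomposition is therefore valid. The largest bag has 2 vertices, so the width is 1.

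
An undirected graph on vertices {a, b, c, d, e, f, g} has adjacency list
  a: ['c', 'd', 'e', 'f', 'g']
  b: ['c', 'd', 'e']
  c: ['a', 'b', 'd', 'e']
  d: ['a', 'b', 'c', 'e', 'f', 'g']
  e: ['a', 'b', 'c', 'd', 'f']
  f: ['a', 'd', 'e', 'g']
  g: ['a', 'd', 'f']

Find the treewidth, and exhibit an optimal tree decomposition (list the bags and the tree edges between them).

Every bag has size at most 4, so the width is 4 − 1 = 3 and tw(G) ≤ 3. Conversely, {a, d, f, g} is a clique of size 4, and the vertices of any clique must share a bag in every tree decomposition; so some bag has ≥ 4 vertices and tw(G) ≥ 3. The upper and lower bounds meet at 3, so that is the treewidth.

Treewidth 3.
Bags: B1 = {a, c, d, e}  B2 = {a, d, e, f}  B3 = {b, c, d, e}  B4 = {a, d, f, g}
Tree: B1–B2, B1–B3, B2–B4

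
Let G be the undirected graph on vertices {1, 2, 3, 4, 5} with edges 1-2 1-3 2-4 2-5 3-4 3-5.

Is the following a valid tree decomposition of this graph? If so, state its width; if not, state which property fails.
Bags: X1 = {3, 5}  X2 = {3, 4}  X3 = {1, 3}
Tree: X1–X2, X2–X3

No — vertex 2 appears in no bag.

A tree decomposition must satisfy three properties: every vertex lies in some bag; for every edge, both endpoints lie together in some bag; and for every vertex, the bags containing it form a connected subtree. Here vertex 2 appears in no bag, so the decomposition is invalid.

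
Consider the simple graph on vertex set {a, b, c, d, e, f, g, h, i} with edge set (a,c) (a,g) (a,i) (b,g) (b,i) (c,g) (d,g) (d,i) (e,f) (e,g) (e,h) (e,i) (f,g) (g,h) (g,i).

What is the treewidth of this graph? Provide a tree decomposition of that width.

Every bag has size at most 3, so the width is 3 − 1 = 2 and tw(G) ≤ 2. For the lower bound, the 3 vertices {e, g, h} are pairwise adjacent, and any tree decomposition puts a clique entirely inside one bag — forcing width ≥ 2. Combining the bounds, tw(G) = 2.

Treewidth 2.
One optimal decomposition is:
Bags: B1 = {d, g, i}  B2 = {a, g, i}  B3 = {e, g, i}  B4 = {e, g, h}  B5 = {e, f, g}  B6 = {a, c, g}  B7 = {b, g, i}
Tree: B1–B2, B1–B3, B3–B4, B4–B5, B2–B6, B2–B7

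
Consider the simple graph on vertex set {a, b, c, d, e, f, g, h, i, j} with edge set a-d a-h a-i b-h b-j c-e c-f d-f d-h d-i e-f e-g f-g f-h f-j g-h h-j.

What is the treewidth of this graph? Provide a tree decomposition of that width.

Treewidth 2.
One optimal decomposition is:
Bags: B1 = {f, g, h}  B2 = {d, f, h}  B3 = {a, d, h}  B4 = {a, d, i}  B5 = {f, h, j}  B6 = {b, h, j}  B7 = {e, f, g}  B8 = {c, e, f}
Tree: B1–B2, B2–B3, B3–B4, B2–B5, B5–B6, B1–B7, B7–B8

The largest bag has 3 vertices, giving width 2; this decomposition certifies tw(G) ≤ 2. On the other hand G contains the 3-clique {a, d, h}. A clique must lie in a single bag of any decomposition, so no decomposition can have width below 2. Hence tw(G) = 2 exactly.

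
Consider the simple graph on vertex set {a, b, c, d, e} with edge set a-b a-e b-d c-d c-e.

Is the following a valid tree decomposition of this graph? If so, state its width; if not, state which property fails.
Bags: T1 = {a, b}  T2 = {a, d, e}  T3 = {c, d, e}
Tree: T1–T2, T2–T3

No — edge (d,b) lies in no bag.

A tree decomposition must satisfy three properties: every vertex lies in some bag; for every edge, both endpoints lie together in some bag; and for every vertex, the bags containing it form a connected subtree. Here edge (d,b) lies in no bag, so the decomposition is invalid.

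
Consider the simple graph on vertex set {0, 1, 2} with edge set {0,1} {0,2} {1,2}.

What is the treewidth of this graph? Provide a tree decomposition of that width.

Treewidth 2.
Bags: B1 = {0, 1, 2}
Tree: (single bag)

With just one bag of size 3, the width is 3 − 1 = 2, so tw(G) ≤ 2. On the other hand G contains the 3-clique {0, 1, 2}. A clique must lie in a single bag of any decomposition, so no decomposition can have width below 2. Therefore the treewidth is 2.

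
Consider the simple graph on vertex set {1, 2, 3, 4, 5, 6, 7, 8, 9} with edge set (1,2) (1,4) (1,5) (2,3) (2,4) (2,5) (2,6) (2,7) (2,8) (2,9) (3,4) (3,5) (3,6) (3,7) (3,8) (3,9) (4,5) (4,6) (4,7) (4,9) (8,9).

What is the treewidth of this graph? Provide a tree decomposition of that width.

Each bag holds 4 vertices, so the decomposition has width 3, which upper-bounds the treewidth. Conversely, {1, 2, 4, 5} is a clique of size 4, and the vertices of any clique must share a bag in every tree decomposition; so some bag has ≥ 4 vertices and tw(G) ≥ 3. Combining the bounds, tw(G) = 3.

Treewidth 3.
One such decomposition:
Bags: B1 = {2, 3, 4, 9}  B2 = {2, 3, 4, 5}  B3 = {1, 2, 4, 5}  B4 = {2, 3, 4, 7}  B5 = {2, 3, 8, 9}  B6 = {2, 3, 4, 6}
Tree: B1–B2, B2–B3, B2–B4, B1–B5, B4–B6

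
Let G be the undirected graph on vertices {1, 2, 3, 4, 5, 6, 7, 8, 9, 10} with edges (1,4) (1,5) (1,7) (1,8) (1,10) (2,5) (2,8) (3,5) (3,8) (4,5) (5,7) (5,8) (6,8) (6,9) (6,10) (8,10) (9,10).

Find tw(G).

A width-2 tree decomposition is:
Bags: B1 = {1, 5, 8}  B2 = {1, 8, 10}  B3 = {1, 5, 7}  B4 = {2, 5, 8}  B5 = {6, 8, 10}  B6 = {3, 5, 8}  B7 = {1, 4, 5}  B8 = {6, 9, 10}
Tree: B1–B2, B1–B3, B1–B4, B2–B5, B4–B6, B1–B7, B5–B8
Each bag holds 3 vertices, so the decomposition has width 2, which upper-bounds the treewidth. Conversely, {6, 9, 10} is a clique of size 3, and the vertices of any clique must share a bag in every tree decomposition; so some bag has ≥ 3 vertices and tw(G) ≥ 2. Hence tw(G) = 2 exactly.

2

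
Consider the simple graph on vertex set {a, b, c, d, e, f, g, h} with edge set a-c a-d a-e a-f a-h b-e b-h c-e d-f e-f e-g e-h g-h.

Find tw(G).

2

A width-2 tree decomposition is:
Bags: B1 = {a, e, f}  B2 = {a, e, h}  B3 = {a, d, f}  B4 = {a, c, e}  B5 = {e, g, h}  B6 = {b, e, h}
Tree: B1–B2, B1–B3, B1–B4, B2–B5, B5–B6
Every bag has size at most 3, so the width is 3 − 1 = 2 and tw(G) ≤ 2. For the lower bound, the 3 vertices {a, d, f} are pairwise adjacent, and any tree decomposition puts a clique entirely inside one bag — forcing width ≥ 2. Hence tw(G) = 2 exactly.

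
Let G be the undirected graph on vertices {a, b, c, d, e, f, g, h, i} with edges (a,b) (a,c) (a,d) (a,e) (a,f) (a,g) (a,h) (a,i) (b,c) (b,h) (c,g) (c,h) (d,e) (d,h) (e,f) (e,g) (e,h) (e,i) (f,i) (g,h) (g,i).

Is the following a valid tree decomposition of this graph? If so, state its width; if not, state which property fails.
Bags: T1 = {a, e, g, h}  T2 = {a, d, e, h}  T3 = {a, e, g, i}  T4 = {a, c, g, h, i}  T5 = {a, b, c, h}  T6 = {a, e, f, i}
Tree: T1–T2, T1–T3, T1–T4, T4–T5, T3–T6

A tree decomposition must satisfy three properties: every vertex lies in some bag; for every edge, both endpoints lie together in some bag; and for every vertex, the bags containing it form a connected subtree. Here bags containing vertex i are not connected in the tree, so the decomposition is invalid.

No — bags containing vertex i are not connected in the tree.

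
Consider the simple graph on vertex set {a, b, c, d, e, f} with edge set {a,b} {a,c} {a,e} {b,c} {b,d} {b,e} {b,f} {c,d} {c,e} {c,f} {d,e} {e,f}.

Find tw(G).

A width-3 tree decomposition is:
Bags: B1 = {a, b, c, e}  B2 = {b, c, e, f}  B3 = {b, c, d, e}
Tree: B1–B2, B1–B3
Each bag holds 4 vertices, so the decomposition has width 3, which upper-bounds the treewidth. Conversely, {b, c, d, e} is a clique of size 4, and the vertices of any clique must share a bag in every tree decomposition; so some bag has ≥ 4 vertices and tw(G) ≥ 3. Combining the bounds, tw(G) = 3.

3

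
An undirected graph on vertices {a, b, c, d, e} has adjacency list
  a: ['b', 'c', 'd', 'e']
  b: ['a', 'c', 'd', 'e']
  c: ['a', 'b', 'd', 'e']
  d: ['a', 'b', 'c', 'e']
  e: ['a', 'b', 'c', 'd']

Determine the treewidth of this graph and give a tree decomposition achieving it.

With just one bag of size 5, the width is 5 − 1 = 4, so tw(G) ≤ 4. On the other hand G contains the 5-clique {a, b, c, d, e}. A clique must lie in a single bag of any decomposition, so no decomposition can have width below 4. Hence tw(G) = 4 exactly.

Treewidth 4.
Bags: B1 = {a, b, c, d, e}
Tree: (single bag)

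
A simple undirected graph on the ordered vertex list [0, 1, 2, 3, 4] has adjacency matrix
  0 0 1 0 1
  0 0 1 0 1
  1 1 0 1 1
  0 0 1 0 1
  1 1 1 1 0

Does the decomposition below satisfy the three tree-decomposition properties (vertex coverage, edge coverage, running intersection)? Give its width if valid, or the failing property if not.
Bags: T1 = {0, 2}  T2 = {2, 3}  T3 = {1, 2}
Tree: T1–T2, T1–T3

A tree decomposition must satisfy three properties: every vertex lies in some bag; for every edge, both endpoints lie together in some bag; and for every vertex, the bags containing it form a connected subtree. Here vertex 4 appears in no bag, so the decomposition is invalid.

No — vertex 4 appears in no bag.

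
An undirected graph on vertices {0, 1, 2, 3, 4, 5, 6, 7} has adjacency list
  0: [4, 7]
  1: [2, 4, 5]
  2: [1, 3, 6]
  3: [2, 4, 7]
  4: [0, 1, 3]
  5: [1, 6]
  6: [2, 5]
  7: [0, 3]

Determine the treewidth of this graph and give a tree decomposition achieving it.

Treewidth 2.
Bags: B1 = {2, 5, 6}  B2 = {1, 2, 5}  B3 = {1, 2, 3}  B4 = {1, 3, 4}  B5 = {3, 4, 7}  B6 = {0, 4, 7}
Tree: B1–B2, B2–B3, B3–B4, B4–B5, B5–B6

Every bag has size at most 3, so the width is 3 − 1 = 2 and tw(G) ≤ 2. Since 6–5–1–2–6 is a cycle in G, G is not acyclic. Forests are exactly the graphs of treewidth ≤ 1, so tw(G) ≥ 2. Therefore the treewidth is 2.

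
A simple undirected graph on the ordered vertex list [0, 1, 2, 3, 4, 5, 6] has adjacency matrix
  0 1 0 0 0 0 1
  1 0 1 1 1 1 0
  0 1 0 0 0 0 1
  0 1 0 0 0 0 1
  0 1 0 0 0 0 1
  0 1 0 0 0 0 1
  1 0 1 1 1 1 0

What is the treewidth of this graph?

A width-2 tree decomposition is:
Bags: B1 = {1, 3, 6}  B2 = {1, 5, 6}  B3 = {1, 2, 6}  B4 = {0, 1, 6}  B5 = {1, 4, 6}
Tree: B1–B2, B2–B3, B3–B4, B4–B5
Each bag holds 3 vertices, so the decomposition has width 2, which upper-bounds the treewidth. Since 1–3–6–5–1 is a cycle in G, G is not acyclic. Forests are exactly the graphs of treewidth ≤ 1, so tw(G) ≥ 2. Hence tw(G) = 2 exactly.

2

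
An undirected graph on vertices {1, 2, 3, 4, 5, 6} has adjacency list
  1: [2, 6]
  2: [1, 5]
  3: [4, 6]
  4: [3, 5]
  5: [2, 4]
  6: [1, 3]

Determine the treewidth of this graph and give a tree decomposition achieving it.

Treewidth 2.
One optimal decomposition is:
Bags: B1 = {1, 3, 6}  B2 = {1, 2, 3}  B3 = {2, 3, 5}  B4 = {3, 4, 5}
Tree: B1–B2, B2–B3, B3–B4

Each bag holds 3 vertices, so the decomposition has width 2, which upper-bounds the treewidth. Since 3–6–1–2–5–4–3 is a cycle in G, G is not acyclic. Forests are exactly the graphs of treewidth ≤ 1, so tw(G) ≥ 2. Therefore the treewidth is 2.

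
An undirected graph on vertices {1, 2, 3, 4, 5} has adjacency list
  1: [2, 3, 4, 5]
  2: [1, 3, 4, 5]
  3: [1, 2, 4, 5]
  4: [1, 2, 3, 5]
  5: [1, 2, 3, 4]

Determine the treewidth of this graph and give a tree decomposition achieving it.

With just one bag of size 5, the width is 5 − 1 = 4, so tw(G) ≤ 4. Conversely, {1, 2, 3, 4, 5} is a clique of size 5, and the vertices of any clique must share a bag in every tree decomposition; so some bag has ≥ 5 vertices and tw(G) ≥ 4. Combining the bounds, tw(G) = 4.

Treewidth 4.
Bags: B1 = {1, 2, 3, 4, 5}
Tree: (single bag)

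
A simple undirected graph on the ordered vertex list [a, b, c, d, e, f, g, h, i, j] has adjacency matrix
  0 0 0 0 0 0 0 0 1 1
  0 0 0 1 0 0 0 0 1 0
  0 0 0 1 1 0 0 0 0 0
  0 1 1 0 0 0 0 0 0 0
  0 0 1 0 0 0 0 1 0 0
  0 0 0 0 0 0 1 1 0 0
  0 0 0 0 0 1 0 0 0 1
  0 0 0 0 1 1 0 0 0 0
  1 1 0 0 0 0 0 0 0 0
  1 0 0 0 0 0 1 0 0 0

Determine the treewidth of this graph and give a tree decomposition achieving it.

Treewidth 2.
Bags: B1 = {c, d, e}  B2 = {d, e, h}  B3 = {d, f, h}  B4 = {d, f, g}  B5 = {d, g, j}  B6 = {a, d, j}  B7 = {a, d, i}  B8 = {b, d, i}
Tree: B1–B2, B2–B3, B3–B4, B4–B5, B5–B6, B6–B7, B7–B8

Each bag holds 3 vertices, so the decomposition has width 2, which upper-bounds the treewidth. The edges d–c–e–h–f–g–j–a–i–b–d form a cycle, so G is not a tree and its treewidth is at least 2. The upper and lower bounds meet at 2, so that is the treewidth.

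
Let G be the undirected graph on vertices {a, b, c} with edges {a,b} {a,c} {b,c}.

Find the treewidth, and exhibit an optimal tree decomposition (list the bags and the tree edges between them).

Treewidth 2.
One optimal decomposition is:
Bags: B1 = {a, b, c}
Tree: (single bag)

With just one bag of size 3, the width is 3 − 1 = 2, so tw(G) ≤ 2. For the lower bound, the 3 vertices {a, b, c} are pairwise adjacent, and any tree decomposition puts a clique entirely inside one bag — forcing width ≥ 2. Therefore the treewidth is 2.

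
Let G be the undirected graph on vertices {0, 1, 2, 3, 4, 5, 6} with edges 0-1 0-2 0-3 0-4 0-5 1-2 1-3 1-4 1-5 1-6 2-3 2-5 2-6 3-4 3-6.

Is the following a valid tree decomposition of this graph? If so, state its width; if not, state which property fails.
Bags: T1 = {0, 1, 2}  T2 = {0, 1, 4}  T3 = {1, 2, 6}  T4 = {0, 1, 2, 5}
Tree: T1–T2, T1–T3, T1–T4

A tree decomposition must satisfy three properties: every vertex lies in some bag; for every edge, both endpoints lie together in some bag; and for every vertex, the bags containing it form a connected subtree. Here vertex 3 appears in no bag, so the decomposition is invalid.

No — vertex 3 appears in no bag.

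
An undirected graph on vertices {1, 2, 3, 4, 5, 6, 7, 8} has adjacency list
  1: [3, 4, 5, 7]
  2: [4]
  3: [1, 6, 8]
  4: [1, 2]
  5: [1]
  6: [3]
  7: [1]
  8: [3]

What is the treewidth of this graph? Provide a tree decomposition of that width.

Each bag holds 2 vertices, so the decomposition has width 1, which upper-bounds the treewidth. Any graph with an edge has treewidth ≥ 1, and G has the edge 1–7. Combining the bounds, tw(G) = 1.

Treewidth 1.
One optimal decomposition is:
Bags: B1 = {1, 7}  B2 = {1, 4}  B3 = {1, 3}  B4 = {3, 6}  B5 = {2, 4}  B6 = {3, 8}  B7 = {1, 5}
Tree: B1–B2, B1–B3, B3–B4, B2–B5, B4–B6, B1–B7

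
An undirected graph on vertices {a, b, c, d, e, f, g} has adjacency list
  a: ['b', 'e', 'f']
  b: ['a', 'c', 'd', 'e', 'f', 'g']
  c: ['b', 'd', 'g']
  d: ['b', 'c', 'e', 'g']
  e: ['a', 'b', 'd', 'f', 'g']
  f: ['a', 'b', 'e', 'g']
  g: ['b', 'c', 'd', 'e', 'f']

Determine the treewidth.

A width-3 tree decomposition is:
Bags: B1 = {a, b, e, f}  B2 = {b, e, f, g}  B3 = {b, d, e, g}  B4 = {b, c, d, g}
Tree: B1–B2, B2–B3, B3–B4
The largest bag has 4 vertices, giving width 3; this decomposition certifies tw(G) ≤ 3. Conversely, {b, d, e, g} is a clique of size 4, and the vertices of any clique must share a bag in every tree decomposition; so some bag has ≥ 4 vertices and tw(G) ≥ 3. Combining the bounds, tw(G) = 3.

3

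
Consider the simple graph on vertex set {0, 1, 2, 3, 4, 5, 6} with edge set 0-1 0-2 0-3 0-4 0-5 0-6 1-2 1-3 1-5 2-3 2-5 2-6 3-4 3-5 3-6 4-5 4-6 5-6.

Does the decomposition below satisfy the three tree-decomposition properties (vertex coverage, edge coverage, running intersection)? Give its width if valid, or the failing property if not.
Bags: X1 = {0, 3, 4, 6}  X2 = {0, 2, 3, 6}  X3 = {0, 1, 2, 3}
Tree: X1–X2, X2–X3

A tree decomposition must satisfy three properties: every vertex lies in some bag; for every edge, both endpoints lie together in some bag; and for every vertex, the bags containing it form a connected subtree. Here vertex 5 appears in no bag, so the decomposition is invalid.

No — vertex 5 appears in no bag.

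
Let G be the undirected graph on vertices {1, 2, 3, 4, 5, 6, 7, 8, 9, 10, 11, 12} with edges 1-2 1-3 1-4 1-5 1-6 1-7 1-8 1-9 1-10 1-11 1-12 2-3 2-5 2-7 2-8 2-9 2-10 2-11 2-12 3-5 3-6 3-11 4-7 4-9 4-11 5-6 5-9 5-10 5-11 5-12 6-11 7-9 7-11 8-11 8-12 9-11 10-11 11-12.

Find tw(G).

A width-4 tree decomposition is:
Bags: B1 = {1, 2, 5, 9, 11}  B2 = {1, 2, 7, 9, 11}  B3 = {1, 2, 5, 11, 12}  B4 = {1, 2, 3, 5, 11}  B5 = {1, 4, 7, 9, 11}  B6 = {1, 2, 8, 11, 12}  B7 = {1, 2, 5, 10, 11}  B8 = {1, 3, 5, 6, 11}
Tree: B1–B2, B1–B3, B1–B4, B2–B5, B3–B6, B4–B7, B4–B8
Every bag has size at most 5, so the width is 5 − 1 = 4 and tw(G) ≤ 4. For the lower bound, the 5 vertices {1, 2, 8, 11, 12} are pairwise adjacent, and any tree decomposition puts a clique entirely inside one bag — forcing width ≥ 4. Combining the bounds, tw(G) = 4.

4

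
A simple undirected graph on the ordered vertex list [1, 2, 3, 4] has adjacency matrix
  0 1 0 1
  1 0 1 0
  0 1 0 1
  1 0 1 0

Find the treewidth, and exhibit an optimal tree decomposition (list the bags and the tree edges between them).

Each bag holds 3 vertices, so the decomposition has width 2, which upper-bounds the treewidth. For the lower bound, G contains the cycle 2–1–4–3–2, so G is not a forest; only forests have treewidth ≤ 1, hence tw(G) ≥ 2. Therefore the treewidth is 2.

Treewidth 2.
Bags: B1 = {1, 2, 4}  B2 = {2, 3, 4}
Tree: B1–B2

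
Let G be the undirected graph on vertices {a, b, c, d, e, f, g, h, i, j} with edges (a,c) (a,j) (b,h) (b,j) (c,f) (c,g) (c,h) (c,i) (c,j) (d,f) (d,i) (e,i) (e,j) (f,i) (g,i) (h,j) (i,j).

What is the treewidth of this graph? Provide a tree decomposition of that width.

The largest bag has 3 vertices, giving width 2; this decomposition certifies tw(G) ≤ 2. Conversely, {c, h, j} is a clique of size 3, and the vertices of any clique must share a bag in every tree decomposition; so some bag has ≥ 3 vertices and tw(G) ≥ 2. Combining the bounds, tw(G) = 2.

Treewidth 2.
One optimal decomposition is:
Bags: B1 = {c, f, i}  B2 = {c, i, j}  B3 = {a, c, j}  B4 = {d, f, i}  B5 = {c, h, j}  B6 = {b, h, j}  B7 = {e, i, j}  B8 = {c, g, i}
Tree: B1–B2, B2–B3, B1–B4, B2–B5, B5–B6, B2–B7, B2–B8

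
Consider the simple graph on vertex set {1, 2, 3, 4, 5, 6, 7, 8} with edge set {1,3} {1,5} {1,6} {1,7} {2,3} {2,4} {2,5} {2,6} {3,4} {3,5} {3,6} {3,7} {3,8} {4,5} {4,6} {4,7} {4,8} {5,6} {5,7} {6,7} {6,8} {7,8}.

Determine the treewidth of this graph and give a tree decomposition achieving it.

Treewidth 4.
One optimal decomposition is:
Bags: B1 = {3, 4, 5, 6, 7}  B2 = {1, 3, 5, 6, 7}  B3 = {3, 4, 6, 7, 8}  B4 = {2, 3, 4, 5, 6}
Tree: B1–B2, B1–B3, B1–B4

Every bag has size at most 5, so the width is 5 − 1 = 4 and tw(G) ≤ 4. Conversely, {1, 3, 5, 6, 7} is a clique of size 5, and the vertices of any clique must share a bag in every tree decomposition; so some bag has ≥ 5 vertices and tw(G) ≥ 4. Therefore the treewidth is 4.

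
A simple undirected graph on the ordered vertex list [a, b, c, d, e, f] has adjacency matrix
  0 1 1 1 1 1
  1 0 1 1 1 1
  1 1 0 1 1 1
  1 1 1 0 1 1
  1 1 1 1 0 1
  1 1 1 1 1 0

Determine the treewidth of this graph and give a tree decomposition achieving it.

A single bag containing all 6 vertices is trivially a valid decomposition of width 5. Conversely, {a, b, c, d, e, f} is a clique of size 6, and the vertices of any clique must share a bag in every tree decomposition; so some bag has ≥ 6 vertices and tw(G) ≥ 5. The upper and lower bounds meet at 5, so that is the treewidth.

Treewidth 5.
One such decomposition:
Bags: B1 = {a, b, c, d, e, f}
Tree: (single bag)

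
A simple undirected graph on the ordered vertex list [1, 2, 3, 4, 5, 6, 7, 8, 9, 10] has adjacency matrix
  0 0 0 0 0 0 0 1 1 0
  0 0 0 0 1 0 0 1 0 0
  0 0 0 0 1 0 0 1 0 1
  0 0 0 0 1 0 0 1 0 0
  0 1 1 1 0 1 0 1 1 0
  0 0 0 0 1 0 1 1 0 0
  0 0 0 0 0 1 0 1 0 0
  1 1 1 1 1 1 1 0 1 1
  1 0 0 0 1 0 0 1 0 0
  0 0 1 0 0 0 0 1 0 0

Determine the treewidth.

A width-2 tree decomposition is:
Bags: B1 = {4, 5, 8}  B2 = {3, 5, 8}  B3 = {2, 5, 8}  B4 = {3, 8, 10}  B5 = {5, 6, 8}  B6 = {6, 7, 8}  B7 = {5, 8, 9}  B8 = {1, 8, 9}
Tree: B1–B2, B1–B3, B2–B4, B2–B5, B5–B6, B5–B7, B7–B8
The largest bag has 3 vertices, giving width 2; this decomposition certifies tw(G) ≤ 2. On the other hand G contains the 3-clique {1, 8, 9}. A clique must lie in a single bag of any decomposition, so no decomposition can have width below 2. Therefore the treewidth is 2.

2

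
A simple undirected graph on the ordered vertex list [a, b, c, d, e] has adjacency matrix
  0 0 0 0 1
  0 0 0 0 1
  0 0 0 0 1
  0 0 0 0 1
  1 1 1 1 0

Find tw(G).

1

A width-1 tree decomposition is:
Bags: B1 = {d, e}  B2 = {b, e}  B3 = {a, e}  B4 = {c, e}
Tree: B1–B2, B1–B3, B2–B4
Each bag holds 2 vertices, so the decomposition has width 1, which upper-bounds the treewidth. Since G has at least one edge (e.g. d–e), it is not an edgeless graph, so tw(G) ≥ 1. The upper and lower bounds meet at 1, so that is the treewidth.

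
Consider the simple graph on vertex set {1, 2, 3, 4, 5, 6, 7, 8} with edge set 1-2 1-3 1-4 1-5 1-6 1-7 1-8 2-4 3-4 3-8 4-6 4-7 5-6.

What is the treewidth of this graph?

2

A width-2 tree decomposition is:
Bags: B1 = {1, 4, 6}  B2 = {1, 4, 7}  B3 = {1, 3, 4}  B4 = {1, 3, 8}  B5 = {1, 2, 4}  B6 = {1, 5, 6}
Tree: B1–B2, B1–B3, B3–B4, B1–B5, B1–B6
The largest bag has 3 vertices, giving width 2; this decomposition certifies tw(G) ≤ 2. On the other hand G contains the 3-clique {1, 3, 8}. A clique must lie in a single bag of any decomposition, so no decomposition can have width below 2. Combining the bounds, tw(G) = 2.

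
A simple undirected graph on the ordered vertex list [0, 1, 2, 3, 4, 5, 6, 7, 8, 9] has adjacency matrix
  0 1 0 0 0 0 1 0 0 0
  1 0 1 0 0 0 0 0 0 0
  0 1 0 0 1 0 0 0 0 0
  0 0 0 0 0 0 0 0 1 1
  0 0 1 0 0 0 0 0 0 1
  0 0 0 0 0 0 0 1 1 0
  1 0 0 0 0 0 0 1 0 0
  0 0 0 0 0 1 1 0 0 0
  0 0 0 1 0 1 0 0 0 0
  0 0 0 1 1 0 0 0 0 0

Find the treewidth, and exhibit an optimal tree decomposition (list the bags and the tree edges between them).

Treewidth 2.
Bags: B1 = {0, 1, 6}  B2 = {1, 6, 7}  B3 = {1, 5, 7}  B4 = {1, 5, 8}  B5 = {1, 3, 8}  B6 = {1, 3, 9}  B7 = {1, 4, 9}  B8 = {1, 2, 4}
Tree: B1–B2, B2–B3, B3–B4, B4–B5, B5–B6, B6–B7, B7–B8

Every bag has size at most 3, so the width is 3 − 1 = 2 and tw(G) ≤ 2. The edges 1–0–6–7–5–8–3–9–4–2–1 form a cycle, so G is not a tree and its treewidth is at least 2. The upper and lower bounds meet at 2, so that is the treewidth.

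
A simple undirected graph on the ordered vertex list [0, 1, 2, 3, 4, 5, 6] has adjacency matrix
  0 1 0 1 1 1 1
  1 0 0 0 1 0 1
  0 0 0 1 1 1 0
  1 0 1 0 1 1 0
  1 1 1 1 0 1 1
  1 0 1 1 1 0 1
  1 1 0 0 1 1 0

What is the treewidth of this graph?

A width-3 tree decomposition is:
Bags: B1 = {0, 3, 4, 5}  B2 = {0, 4, 5, 6}  B3 = {2, 3, 4, 5}  B4 = {0, 1, 4, 6}
Tree: B1–B2, B1–B3, B2–B4
Each bag holds 4 vertices, so the decomposition has width 3, which upper-bounds the treewidth. On the other hand G contains the 4-clique {0, 1, 4, 6}. A clique must lie in a single bag of any decomposition, so no decomposition can have width below 3. Combining the bounds, tw(G) = 3.

3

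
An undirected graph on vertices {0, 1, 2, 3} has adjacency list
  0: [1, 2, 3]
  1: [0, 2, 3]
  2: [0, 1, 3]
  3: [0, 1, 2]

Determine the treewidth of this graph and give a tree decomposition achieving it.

Treewidth 3.
One such decomposition:
Bags: B1 = {0, 1, 2, 3}
Tree: (single bag)

With just one bag of size 4, the width is 4 − 1 = 3, so tw(G) ≤ 3. For the lower bound, the 4 vertices {0, 1, 2, 3} are pairwise adjacent, and any tree decomposition puts a clique entirely inside one bag — forcing width ≥ 3. The upper and lower bounds meet at 3, so that is the treewidth.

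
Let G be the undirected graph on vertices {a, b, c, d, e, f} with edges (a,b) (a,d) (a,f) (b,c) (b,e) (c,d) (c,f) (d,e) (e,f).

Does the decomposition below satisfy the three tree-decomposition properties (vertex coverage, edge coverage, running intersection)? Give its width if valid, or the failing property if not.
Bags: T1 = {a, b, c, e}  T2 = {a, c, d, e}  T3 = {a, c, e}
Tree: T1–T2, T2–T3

A tree decomposition must satisfy three properties: every vertex lies in some bag; for every edge, both endpoints lie together in some bag; and for every vertex, the bags containing it form a connected subtree. Here vertex f appears in no bag, so the decomposition is invalid.

No — vertex f appears in no bag.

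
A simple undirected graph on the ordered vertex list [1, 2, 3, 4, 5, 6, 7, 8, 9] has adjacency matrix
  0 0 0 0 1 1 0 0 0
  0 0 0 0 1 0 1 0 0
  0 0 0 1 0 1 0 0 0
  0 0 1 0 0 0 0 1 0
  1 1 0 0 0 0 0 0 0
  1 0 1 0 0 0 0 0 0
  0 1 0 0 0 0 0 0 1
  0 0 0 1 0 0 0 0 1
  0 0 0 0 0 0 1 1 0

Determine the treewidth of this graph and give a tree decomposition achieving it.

Every bag has size at most 3, so the width is 3 − 1 = 2 and tw(G) ≤ 2. Since 1–5–2–7–9–8–4–3–6–1 is a cycle in G, G is not acyclic. Forests are exactly the graphs of treewidth ≤ 1, so tw(G) ≥ 2. The upper and lower bounds meet at 2, so that is the treewidth.

Treewidth 2.
One optimal decomposition is:
Bags: B1 = {1, 2, 5}  B2 = {1, 2, 7}  B3 = {1, 7, 9}  B4 = {1, 8, 9}  B5 = {1, 4, 8}  B6 = {1, 3, 4}  B7 = {1, 3, 6}
Tree: B1–B2, B2–B3, B3–B4, B4–B5, B5–B6, B6–B7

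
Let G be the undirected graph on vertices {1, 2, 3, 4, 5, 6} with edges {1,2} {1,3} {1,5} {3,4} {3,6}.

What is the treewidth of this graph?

A width-1 tree decomposition is:
Bags: B1 = {1, 3}  B2 = {1, 2}  B3 = {3, 6}  B4 = {1, 5}  B5 = {3, 4}
Tree: B1–B2, B1–B3, B2–B4, B1–B5
Each bag holds 2 vertices, so the decomposition has width 1, which upper-bounds the treewidth. Any graph with an edge has treewidth ≥ 1, and G has the edge 1–3. Therefore the treewidth is 1.

1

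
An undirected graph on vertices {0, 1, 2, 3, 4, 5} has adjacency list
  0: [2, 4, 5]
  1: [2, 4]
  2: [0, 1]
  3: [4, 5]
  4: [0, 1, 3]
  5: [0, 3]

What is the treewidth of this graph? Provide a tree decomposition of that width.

Treewidth 2.
One optimal decomposition is:
Bags: B1 = {0, 3, 5}  B2 = {0, 3, 4}  B3 = {0, 2, 4}  B4 = {1, 2, 4}
Tree: B1–B2, B2–B3, B3–B4

Each bag holds 3 vertices, so the decomposition has width 2, which upper-bounds the treewidth. Since 5–3–4–0–5 is a cycle in G, G is not acyclic. Forests are exactly the graphs of treewidth ≤ 1, so tw(G) ≥ 2. Hence tw(G) = 2 exactly.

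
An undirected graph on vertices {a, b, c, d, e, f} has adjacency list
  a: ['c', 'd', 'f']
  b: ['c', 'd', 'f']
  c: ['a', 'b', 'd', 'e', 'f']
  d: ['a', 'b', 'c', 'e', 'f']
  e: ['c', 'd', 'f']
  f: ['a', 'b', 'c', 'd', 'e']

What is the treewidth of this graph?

A width-3 tree decomposition is:
Bags: B1 = {a, c, d, f}  B2 = {b, c, d, f}  B3 = {c, d, e, f}
Tree: B1–B2, B2–B3
The largest bag has 4 vertices, giving width 3; this decomposition certifies tw(G) ≤ 3. Conversely, {c, d, e, f} is a clique of size 4, and the vertices of any clique must share a bag in every tree decomposition; so some bag has ≥ 4 vertices and tw(G) ≥ 3. The upper and lower bounds meet at 3, so that is the treewidth.

3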